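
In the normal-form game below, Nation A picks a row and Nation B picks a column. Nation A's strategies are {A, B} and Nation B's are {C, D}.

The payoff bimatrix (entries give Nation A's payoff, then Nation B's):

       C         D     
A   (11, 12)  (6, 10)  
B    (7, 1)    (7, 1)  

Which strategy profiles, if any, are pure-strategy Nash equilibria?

(A, C) and (B, D)

(A, C): Nation A gets 11 ≥ 7 from B, and Nation B gets 12 ≥ 10 from D — Nash equilibrium.
(A, D): Nation A prefers B (7 > 6); Nation B prefers C (12 > 10) — not an equilibrium.
(B, C): Nation A prefers A (11 > 7) — not an equilibrium.
(B, D): Nation A gets 7 ≥ 6 from A, and Nation B gets 1 ≥ 1 from C — Nash equilibrium.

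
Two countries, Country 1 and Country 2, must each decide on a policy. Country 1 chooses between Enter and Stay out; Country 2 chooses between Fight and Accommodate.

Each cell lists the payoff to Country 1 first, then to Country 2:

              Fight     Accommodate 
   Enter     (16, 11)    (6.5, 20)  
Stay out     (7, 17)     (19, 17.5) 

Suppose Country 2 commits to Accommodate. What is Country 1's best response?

Against Accommodate, Country 1 earns 6.5 from Enter and 19 from Stay out.
So Stay out is the best response.

Stay out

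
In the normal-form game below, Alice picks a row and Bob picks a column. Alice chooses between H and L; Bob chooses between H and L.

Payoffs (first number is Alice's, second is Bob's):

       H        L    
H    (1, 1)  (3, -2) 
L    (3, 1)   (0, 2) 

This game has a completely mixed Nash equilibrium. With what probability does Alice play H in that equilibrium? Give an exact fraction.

Let r be the probability that Alice plays H. In a completely mixed equilibrium, Bob must be indifferent between H and L.
Bob's expected payoff from H is r + (1−r); from L it is −2r + 2(1−r).
Setting these equal: 1 = −4r + 2, so r = 1/4.

1/4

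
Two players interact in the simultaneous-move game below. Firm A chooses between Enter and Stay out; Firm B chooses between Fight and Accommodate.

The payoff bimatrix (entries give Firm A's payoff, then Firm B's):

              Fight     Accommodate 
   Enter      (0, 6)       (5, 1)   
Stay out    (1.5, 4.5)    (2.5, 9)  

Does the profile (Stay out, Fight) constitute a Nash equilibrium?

At (Stay out, Fight), Firm A earns 1.5; switching to Enter would give 0, so Firm A has no profitable deviation.
Firm B earns 4.5; switching to Accommodate would give 9, so Firm B would deviate.
Since at least one player can profitably deviate, this is not a Nash equilibrium.

No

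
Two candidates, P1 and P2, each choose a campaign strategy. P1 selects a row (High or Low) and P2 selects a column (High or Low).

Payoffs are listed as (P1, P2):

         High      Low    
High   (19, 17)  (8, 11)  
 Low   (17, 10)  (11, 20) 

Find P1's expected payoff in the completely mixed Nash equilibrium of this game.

First find y, the probability P2 plays High, from P1's indifference between High and Low: 19y + 8(1−y) = 17y + 11(1−y), giving y = 3/5.
Since P1 is indifferent in equilibrium, P1's expected payoff equals the payoff from either row against (3/5, 2/5). Using High: 19(3/5) + 8(2/5) = 73/5.

73/5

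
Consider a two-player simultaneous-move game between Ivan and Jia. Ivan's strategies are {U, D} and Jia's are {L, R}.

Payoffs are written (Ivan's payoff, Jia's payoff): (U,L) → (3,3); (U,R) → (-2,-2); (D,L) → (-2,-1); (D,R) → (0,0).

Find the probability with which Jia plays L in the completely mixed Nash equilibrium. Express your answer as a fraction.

Let q be the probability that Jia plays L. In a completely mixed equilibrium, Ivan must be indifferent between U and D.
Ivan's expected payoff from U is 3q − 2(1−q); from D it is −2q.
Setting these equal: 5q − 2 = −2q, so q = 2/7.

2/7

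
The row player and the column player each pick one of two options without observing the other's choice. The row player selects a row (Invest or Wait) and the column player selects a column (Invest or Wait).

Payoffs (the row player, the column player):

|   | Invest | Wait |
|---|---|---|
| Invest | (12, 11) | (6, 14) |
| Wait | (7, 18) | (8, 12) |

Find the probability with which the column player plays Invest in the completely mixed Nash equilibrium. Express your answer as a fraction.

2/7

Let y be the probability that the column player plays Invest. In a completely mixed equilibrium, the row player must be indifferent between Invest and Wait.
The row player's expected payoff from Invest is 12y + 6(1−y); from Wait it is 7y + 8(1−y).
Setting these equal: 6y + 6 = −y + 8, so y = 2/7.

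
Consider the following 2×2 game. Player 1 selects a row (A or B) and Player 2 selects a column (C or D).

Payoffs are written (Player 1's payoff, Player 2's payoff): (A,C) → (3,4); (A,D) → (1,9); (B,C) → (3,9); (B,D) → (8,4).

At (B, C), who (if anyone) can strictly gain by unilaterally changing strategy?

Player 1 at (B, C) earns 3; deviating to A yields 3 — not better.
Player 2 earns 9; deviating to D yields 4 — not better.
Neither player can strictly improve; the profile is a Nash equilibrium.

Neither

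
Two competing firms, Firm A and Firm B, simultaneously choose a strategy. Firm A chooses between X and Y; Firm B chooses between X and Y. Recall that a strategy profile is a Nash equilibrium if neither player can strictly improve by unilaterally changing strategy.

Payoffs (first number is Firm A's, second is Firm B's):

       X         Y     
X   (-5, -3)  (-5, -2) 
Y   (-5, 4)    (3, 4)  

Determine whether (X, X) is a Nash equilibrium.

No

At (X, X), Firm A earns -5; switching to Y would give -5, so Firm A has no profitable deviation.
Firm B earns -3; switching to Y would give -2, so Firm B would deviate.
Since at least one player can profitably deviate, this is not a Nash equilibrium.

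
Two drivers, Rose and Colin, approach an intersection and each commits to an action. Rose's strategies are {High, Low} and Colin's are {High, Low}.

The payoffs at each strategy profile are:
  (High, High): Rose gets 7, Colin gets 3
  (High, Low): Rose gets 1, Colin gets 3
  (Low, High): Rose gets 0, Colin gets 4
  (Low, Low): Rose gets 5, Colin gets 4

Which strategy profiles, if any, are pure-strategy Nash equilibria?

(High, High): Rose gets 7 ≥ 0 from Low, and Colin gets 3 ≥ 3 from Low — Nash equilibrium.
(High, Low): Rose prefers Low (5 > 1) — not an equilibrium.
(Low, High): Rose prefers High (7 > 0) — not an equilibrium.
(Low, Low): Rose gets 5 ≥ 1 from High, and Colin gets 4 ≥ 4 from High — Nash equilibrium.

(High, High) and (Low, Low)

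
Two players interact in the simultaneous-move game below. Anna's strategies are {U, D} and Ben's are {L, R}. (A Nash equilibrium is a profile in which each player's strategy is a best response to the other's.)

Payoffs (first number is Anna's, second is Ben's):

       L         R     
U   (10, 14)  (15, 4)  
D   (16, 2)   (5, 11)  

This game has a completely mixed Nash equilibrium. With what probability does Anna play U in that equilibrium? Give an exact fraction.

9/19

Let p be the probability that Anna plays U. In a completely mixed equilibrium, Ben must be indifferent between L and R.
Ben's expected payoff from L is 14p + 2(1−p); from R it is 4p + 11(1−p).
Setting these equal: 12p + 2 = −7p + 11, so p = 9/19.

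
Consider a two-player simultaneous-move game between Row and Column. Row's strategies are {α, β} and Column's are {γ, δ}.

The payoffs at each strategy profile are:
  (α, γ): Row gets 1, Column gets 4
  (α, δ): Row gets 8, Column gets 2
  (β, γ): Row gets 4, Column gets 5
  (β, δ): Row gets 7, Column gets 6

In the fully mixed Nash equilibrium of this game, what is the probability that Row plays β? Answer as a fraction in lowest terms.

2/3

Let p be the probability that Row plays α. In a completely mixed equilibrium, Column must be indifferent between γ and δ.
Column's expected payoff from γ is 4p + 5(1−p); from δ it is 2p + 6(1−p).
Setting these equal: −p + 5 = −4p + 6, so p = 1/3.
Therefore Row plays β with probability 1 − 1/3 = 2/3.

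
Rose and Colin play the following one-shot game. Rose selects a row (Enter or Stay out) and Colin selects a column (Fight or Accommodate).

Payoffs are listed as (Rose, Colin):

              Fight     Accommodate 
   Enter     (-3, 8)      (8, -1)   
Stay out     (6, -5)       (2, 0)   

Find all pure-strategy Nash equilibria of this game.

none

(Enter, Fight): Rose prefers Stay out (6 > -3) — not an equilibrium.
(Enter, Accommodate): Colin prefers Fight (8 > -1) — not an equilibrium.
(Stay out, Fight): Colin prefers Accommodate (0 > -5) — not an equilibrium.
(Stay out, Accommodate): Rose prefers Enter (8 > 2) — not an equilibrium.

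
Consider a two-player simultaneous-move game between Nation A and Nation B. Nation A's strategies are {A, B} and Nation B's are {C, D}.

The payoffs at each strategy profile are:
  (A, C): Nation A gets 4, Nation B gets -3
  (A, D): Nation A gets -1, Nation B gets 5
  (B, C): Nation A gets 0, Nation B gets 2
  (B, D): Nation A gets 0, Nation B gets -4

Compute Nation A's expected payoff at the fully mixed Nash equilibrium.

0

First find q, the probability Nation B plays C, from Nation A's indifference between A and B: 4q − (1−q) = 0, giving q = 1/5.
Since Nation A is indifferent in equilibrium, Nation A's expected payoff equals the payoff from either row against (1/5, 4/5). Using A: 4(1/5) − (4/5) = 0.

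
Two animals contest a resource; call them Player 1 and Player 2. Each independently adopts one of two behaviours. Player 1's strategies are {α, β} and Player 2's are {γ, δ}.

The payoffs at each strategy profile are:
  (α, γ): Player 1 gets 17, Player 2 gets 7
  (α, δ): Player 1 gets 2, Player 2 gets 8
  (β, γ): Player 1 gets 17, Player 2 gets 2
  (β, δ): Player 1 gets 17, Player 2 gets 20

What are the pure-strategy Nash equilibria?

(α, γ): Player 2 prefers δ (8 > 7) — not an equilibrium.
(α, δ): Player 1 prefers β (17 > 2) — not an equilibrium.
(β, γ): Player 2 prefers δ (20 > 2) — not an equilibrium.
(β, δ): Player 1 gets 17 ≥ 2 from α, and Player 2 gets 20 ≥ 2 from γ — Nash equilibrium.

(β, δ)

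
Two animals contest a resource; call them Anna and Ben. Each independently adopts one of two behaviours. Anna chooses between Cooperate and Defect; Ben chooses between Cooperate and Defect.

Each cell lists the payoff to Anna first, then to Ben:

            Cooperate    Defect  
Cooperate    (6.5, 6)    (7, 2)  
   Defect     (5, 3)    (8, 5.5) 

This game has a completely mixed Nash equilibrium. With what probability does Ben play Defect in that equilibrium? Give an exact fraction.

Let y be the probability that Ben plays Cooperate. In a completely mixed equilibrium, Anna must be indifferent between Cooperate and Defect.
Anna's expected payoff from Cooperate is 6.5y + 7(1−y); from Defect it is 5y + 8(1−y).
Setting these equal: −0.5y + 7 = −3y + 8, so y = 2/5.
Therefore Ben plays Defect with probability 1 − 2/5 = 3/5.

3/5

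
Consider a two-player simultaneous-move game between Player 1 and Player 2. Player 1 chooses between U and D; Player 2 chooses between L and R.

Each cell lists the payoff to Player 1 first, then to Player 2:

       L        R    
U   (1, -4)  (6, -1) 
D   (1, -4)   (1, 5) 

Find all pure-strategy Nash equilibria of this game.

(U, L): Player 2 prefers R (-1 > -4) — not an equilibrium.
(U, R): Player 1 gets 6 ≥ 1 from D, and Player 2 gets -1 ≥ -4 from L — Nash equilibrium.
(D, L): Player 2 prefers R (5 > -4) — not an equilibrium.
(D, R): Player 1 prefers U (6 > 1) — not an equilibrium.

(U, R)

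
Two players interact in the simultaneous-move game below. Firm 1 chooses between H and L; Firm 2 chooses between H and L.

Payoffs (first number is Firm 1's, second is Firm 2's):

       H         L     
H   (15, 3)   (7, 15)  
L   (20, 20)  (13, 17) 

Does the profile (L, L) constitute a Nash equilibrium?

No

At (L, L), Firm 1 earns 13; switching to H would give 7, so Firm 1 has no profitable deviation.
Firm 2 earns 17; switching to H would give 20, so Firm 2 would deviate.
Since at least one player can profitably deviate, this is not a Nash equilibrium.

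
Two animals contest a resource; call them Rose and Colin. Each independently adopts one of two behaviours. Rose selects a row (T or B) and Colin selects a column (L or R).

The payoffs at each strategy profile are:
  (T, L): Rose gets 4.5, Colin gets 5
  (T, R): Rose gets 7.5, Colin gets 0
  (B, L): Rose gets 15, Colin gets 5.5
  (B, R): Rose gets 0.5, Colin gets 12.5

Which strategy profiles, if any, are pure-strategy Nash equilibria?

(T, L): Rose prefers B (15 > 4.5) — not an equilibrium.
(T, R): Colin prefers L (5 > 0) — not an equilibrium.
(B, L): Colin prefers R (12.5 > 5.5) — not an equilibrium.
(B, R): Rose prefers T (7.5 > 0.5) — not an equilibrium.

none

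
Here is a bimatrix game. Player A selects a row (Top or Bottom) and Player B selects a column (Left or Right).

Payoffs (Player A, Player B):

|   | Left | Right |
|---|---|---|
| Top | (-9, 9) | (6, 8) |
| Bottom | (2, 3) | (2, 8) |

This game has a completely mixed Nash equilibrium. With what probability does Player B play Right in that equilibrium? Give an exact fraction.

Let q be the probability that Player B plays Left. In a completely mixed equilibrium, Player A must be indifferent between Top and Bottom.
Player A's expected payoff from Top is −9q + 6(1−q); from Bottom it is 2q + 2(1−q).
Setting these equal: −15q + 6 = 2, so q = 4/15.
Therefore Player B plays Right with probability 1 − 4/15 = 11/15.

11/15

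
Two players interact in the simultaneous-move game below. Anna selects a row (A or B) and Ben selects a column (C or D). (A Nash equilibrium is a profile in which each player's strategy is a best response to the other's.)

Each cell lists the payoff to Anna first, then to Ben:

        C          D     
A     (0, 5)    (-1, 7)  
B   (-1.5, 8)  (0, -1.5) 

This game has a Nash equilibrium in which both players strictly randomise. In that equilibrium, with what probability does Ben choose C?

Let c be the probability that Ben plays C. In a completely mixed equilibrium, Anna must be indifferent between A and B.
Anna's expected payoff from A is −(1−c); from B it is −1.5c.
Setting these equal: c − 1 = −1.5c, so c = 2/5.

2/5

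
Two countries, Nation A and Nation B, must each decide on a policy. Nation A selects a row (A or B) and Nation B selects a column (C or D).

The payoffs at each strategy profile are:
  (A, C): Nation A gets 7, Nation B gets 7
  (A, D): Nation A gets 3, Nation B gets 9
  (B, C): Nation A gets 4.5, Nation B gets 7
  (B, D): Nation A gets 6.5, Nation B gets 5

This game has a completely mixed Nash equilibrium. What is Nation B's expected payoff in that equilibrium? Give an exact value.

7

First find p, the probability Nation A plays A, from Nation B's indifference between C and D: 7p + 7(1−p) = 9p + 5(1−p), giving p = 1/2.
Since Nation B is indifferent in equilibrium, Nation B's expected payoff equals the payoff from either column against (1/2, 1/2). Using C: 7(1/2) + 7(1/2) = 7.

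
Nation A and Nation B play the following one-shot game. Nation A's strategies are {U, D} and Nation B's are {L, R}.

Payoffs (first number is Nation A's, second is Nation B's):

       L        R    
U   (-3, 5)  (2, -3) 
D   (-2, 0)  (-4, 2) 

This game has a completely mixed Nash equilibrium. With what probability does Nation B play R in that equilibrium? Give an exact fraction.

Let y be the probability that Nation B plays L. In a completely mixed equilibrium, Nation A must be indifferent between U and D.
Nation A's expected payoff from U is −3y + 2(1−y); from D it is −2y − 4(1−y).
Setting these equal: −5y + 2 = 2y − 4, so y = 6/7.
Therefore Nation B plays R with probability 1 − 6/7 = 1/7.

1/7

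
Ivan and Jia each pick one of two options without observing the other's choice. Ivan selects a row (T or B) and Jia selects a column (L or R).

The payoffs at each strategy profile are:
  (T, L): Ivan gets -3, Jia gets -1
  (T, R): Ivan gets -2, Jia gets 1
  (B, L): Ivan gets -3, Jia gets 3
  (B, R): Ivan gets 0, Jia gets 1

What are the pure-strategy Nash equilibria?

(B, L)

(T, L): Jia prefers R (1 > -1) — not an equilibrium.
(T, R): Ivan prefers B (0 > -2) — not an equilibrium.
(B, L): Ivan gets -3 ≥ -3 from T, and Jia gets 3 ≥ 1 from R — Nash equilibrium.
(B, R): Jia prefers L (3 > 1) — not an equilibrium.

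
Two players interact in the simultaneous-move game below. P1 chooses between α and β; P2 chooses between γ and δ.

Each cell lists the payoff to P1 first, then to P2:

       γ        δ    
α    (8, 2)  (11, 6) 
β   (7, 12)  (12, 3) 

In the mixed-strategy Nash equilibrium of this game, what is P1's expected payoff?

19/2

First find q, the probability P2 plays γ, from P1's indifference between α and β: 8q + 11(1−q) = 7q + 12(1−q), giving q = 1/2.
Since P1 is indifferent in equilibrium, P1's expected payoff equals the payoff from either row against (1/2, 1/2). Using α: 8(1/2) + 11(1/2) = 19/2.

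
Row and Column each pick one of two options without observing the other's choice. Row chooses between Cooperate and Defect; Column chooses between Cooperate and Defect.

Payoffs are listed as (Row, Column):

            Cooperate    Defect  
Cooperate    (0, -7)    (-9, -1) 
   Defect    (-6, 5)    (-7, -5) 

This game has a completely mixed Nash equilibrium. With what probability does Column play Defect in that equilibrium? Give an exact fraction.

Let c be the probability that Column plays Cooperate. In a completely mixed equilibrium, Row must be indifferent between Cooperate and Defect.
Row's expected payoff from Cooperate is −9(1−c); from Defect it is −6c − 7(1−c).
Setting these equal: 9c − 9 = c − 7, so c = 1/4.
Therefore Column plays Defect with probability 1 − 1/4 = 3/4.

3/4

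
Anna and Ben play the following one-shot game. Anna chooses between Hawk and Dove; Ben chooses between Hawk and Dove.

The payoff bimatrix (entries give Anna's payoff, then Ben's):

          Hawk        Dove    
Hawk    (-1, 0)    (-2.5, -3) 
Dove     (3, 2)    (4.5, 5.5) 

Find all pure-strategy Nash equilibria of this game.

(Dove, Dove)

(Hawk, Hawk): Anna prefers Dove (3 > -1) — not an equilibrium.
(Hawk, Dove): Anna prefers Dove (4.5 > -2.5); Ben prefers Hawk (0 > -3) — not an equilibrium.
(Dove, Hawk): Ben prefers Dove (5.5 > 2) — not an equilibrium.
(Dove, Dove): Anna gets 4.5 ≥ -2.5 from Hawk, and Ben gets 5.5 ≥ 2 from Hawk — Nash equilibrium.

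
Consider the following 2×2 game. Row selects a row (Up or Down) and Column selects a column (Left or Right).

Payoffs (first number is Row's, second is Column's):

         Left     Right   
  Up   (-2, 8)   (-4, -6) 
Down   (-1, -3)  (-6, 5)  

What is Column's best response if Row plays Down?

Against Down, Column earns -3 from Left and 5 from Right.
So Right is the best response.

Right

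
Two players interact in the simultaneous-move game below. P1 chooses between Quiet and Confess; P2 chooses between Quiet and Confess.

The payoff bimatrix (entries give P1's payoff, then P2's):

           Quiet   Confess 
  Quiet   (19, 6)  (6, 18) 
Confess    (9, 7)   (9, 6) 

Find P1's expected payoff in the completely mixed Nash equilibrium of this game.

9

First find q, the probability P2 plays Quiet, from P1's indifference between Quiet and Confess: 19q + 6(1−q) = 9q + 9(1−q), giving q = 3/13.
Since P1 is indifferent in equilibrium, P1's expected payoff equals the payoff from either row against (3/13, 10/13). Using Quiet: 19(3/13) + 6(10/13) = 9.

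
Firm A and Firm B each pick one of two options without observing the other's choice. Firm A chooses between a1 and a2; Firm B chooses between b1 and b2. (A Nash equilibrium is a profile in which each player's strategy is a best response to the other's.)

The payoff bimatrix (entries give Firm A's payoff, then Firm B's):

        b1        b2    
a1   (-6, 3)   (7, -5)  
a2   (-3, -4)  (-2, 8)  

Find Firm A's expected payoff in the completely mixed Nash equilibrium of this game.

-11/4

First find q, the probability Firm B plays b1, from Firm A's indifference between a1 and a2: −6q + 7(1−q) = −3q − 2(1−q), giving q = 3/4.
Since Firm A is indifferent in equilibrium, Firm A's expected payoff equals the payoff from either row against (3/4, 1/4). Using a1: −6(3/4) + 7(1/4) = -11/4.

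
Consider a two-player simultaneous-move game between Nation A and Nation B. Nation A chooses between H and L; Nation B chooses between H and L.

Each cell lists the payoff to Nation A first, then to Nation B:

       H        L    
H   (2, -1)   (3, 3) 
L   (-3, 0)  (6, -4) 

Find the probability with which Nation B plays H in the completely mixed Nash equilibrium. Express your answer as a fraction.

Let c be the probability that Nation B plays H. In a completely mixed equilibrium, Nation A must be indifferent between H and L.
Nation A's expected payoff from H is 2c + 3(1−c); from L it is −3c + 6(1−c).
Setting these equal: −c + 3 = −9c + 6, so c = 3/8.

3/8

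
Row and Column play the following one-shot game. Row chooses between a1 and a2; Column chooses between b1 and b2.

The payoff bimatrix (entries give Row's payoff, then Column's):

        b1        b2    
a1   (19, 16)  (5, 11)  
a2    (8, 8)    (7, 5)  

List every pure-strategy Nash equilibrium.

(a1, b1): Row gets 19 ≥ 8 from a2, and Column gets 16 ≥ 11 from b2 — Nash equilibrium.
(a1, b2): Row prefers a2 (7 > 5); Column prefers b1 (16 > 11) — not an equilibrium.
(a2, b1): Row prefers a1 (19 > 8) — not an equilibrium.
(a2, b2): Column prefers b1 (8 > 5) — not an equilibrium.

(a1, b1)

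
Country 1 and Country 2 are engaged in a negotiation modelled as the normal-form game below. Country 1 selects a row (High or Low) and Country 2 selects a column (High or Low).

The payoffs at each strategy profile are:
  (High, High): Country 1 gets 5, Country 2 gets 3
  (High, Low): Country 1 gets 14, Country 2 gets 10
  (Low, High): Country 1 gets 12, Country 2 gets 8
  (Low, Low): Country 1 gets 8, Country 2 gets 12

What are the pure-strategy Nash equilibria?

(High, Low)

(High, High): Country 1 prefers Low (12 > 5); Country 2 prefers Low (10 > 3) — not an equilibrium.
(High, Low): Country 1 gets 14 ≥ 8 from Low, and Country 2 gets 10 ≥ 3 from High — Nash equilibrium.
(Low, High): Country 2 prefers Low (12 > 8) — not an equilibrium.
(Low, Low): Country 1 prefers High (14 > 8) — not an equilibrium.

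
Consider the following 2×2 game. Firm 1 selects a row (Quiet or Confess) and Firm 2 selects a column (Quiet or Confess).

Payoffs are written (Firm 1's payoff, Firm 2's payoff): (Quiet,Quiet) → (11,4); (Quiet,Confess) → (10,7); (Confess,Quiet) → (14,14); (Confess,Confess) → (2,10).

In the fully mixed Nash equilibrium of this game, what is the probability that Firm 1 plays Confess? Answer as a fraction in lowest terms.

Let p be the probability that Firm 1 plays Quiet. In a completely mixed equilibrium, Firm 2 must be indifferent between Quiet and Confess.
Firm 2's expected payoff from Quiet is 4p + 14(1−p); from Confess it is 7p + 10(1−p).
Setting these equal: −10p + 14 = −3p + 10, so p = 4/7.
Therefore Firm 1 plays Confess with probability 1 − 4/7 = 3/7.

3/7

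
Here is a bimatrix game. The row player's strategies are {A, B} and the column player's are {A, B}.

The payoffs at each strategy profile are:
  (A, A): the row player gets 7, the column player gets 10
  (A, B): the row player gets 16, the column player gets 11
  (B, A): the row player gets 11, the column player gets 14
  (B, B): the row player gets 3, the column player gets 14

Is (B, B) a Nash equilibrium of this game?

No

At (B, B), the row player earns 3; switching to A would give 16, so the row player would deviate.
The column player earns 14; switching to A would give 14, so the column player has no profitable deviation.
Since at least one player can profitably deviate, this is not a Nash equilibrium.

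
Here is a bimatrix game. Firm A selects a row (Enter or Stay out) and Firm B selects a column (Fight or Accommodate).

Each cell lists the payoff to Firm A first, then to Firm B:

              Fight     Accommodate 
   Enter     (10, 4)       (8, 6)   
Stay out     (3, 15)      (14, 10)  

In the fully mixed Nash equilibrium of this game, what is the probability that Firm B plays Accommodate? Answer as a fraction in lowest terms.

7/13

Let y be the probability that Firm B plays Fight. In a completely mixed equilibrium, Firm A must be indifferent between Enter and Stay out.
Firm A's expected payoff from Enter is 10y + 8(1−y); from Stay out it is 3y + 14(1−y).
Setting these equal: 2y + 8 = −11y + 14, so y = 6/13.
Therefore Firm B plays Accommodate with probability 1 − 6/13 = 7/13.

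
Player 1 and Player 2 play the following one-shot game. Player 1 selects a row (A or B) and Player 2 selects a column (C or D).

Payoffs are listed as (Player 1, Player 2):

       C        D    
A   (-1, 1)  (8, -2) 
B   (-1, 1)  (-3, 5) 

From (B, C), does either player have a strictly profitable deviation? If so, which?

Player 1 at (B, C) earns -1; deviating to A yields -1 — not better.
Player 2 earns 1; deviating to D yields 5 — a strict improvement.
Only Player 2 has a strictly profitable deviation.

Player 2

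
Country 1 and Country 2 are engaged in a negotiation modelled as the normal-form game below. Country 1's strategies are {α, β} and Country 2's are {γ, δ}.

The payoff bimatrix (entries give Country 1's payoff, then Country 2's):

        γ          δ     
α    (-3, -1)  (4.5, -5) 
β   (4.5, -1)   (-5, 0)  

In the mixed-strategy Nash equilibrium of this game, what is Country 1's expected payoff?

21/68

First find q, the probability Country 2 plays γ, from Country 1's indifference between α and β: −3q + 4.5(1−q) = 4.5q − 5(1−q), giving q = 19/34.
Since Country 1 is indifferent in equilibrium, Country 1's expected payoff equals the payoff from either row against (19/34, 15/34). Using α: −3(19/34) + 4.5(15/34) = 21/68.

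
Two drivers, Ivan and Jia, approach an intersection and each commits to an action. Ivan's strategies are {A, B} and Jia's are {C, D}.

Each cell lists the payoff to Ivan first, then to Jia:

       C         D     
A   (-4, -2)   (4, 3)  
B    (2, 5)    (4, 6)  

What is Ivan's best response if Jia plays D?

Against D, Ivan earns 4 from A and 4 from B.
So either strategy is a best response.

either — both A and B are best responses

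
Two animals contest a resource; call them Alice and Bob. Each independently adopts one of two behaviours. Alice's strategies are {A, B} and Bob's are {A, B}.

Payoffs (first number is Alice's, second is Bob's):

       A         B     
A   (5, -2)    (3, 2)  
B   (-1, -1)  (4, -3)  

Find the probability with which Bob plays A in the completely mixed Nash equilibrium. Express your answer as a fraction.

Let c be the probability that Bob plays A. In a completely mixed equilibrium, Alice must be indifferent between A and B.
Alice's expected payoff from A is 5c + 3(1−c); from B it is −c + 4(1−c).
Setting these equal: 2c + 3 = −5c + 4, so c = 1/7.

1/7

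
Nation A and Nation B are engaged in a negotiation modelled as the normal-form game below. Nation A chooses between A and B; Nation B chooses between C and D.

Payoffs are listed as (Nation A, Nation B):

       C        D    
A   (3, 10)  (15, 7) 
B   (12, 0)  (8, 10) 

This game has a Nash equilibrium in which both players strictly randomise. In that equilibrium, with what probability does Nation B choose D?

9/16

Let c be the probability that Nation B plays C. In a completely mixed equilibrium, Nation A must be indifferent between A and B.
Nation A's expected payoff from A is 3c + 15(1−c); from B it is 12c + 8(1−c).
Setting these equal: −12c + 15 = 4c + 8, so c = 7/16.
Therefore Nation B plays D with probability 1 − 7/16 = 9/16.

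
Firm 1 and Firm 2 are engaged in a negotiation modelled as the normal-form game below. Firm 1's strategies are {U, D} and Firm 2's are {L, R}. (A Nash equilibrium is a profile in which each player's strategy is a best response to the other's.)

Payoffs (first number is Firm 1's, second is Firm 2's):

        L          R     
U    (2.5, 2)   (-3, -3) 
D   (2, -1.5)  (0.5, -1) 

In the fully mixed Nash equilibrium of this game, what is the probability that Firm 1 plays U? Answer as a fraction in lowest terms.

Let r be the probability that Firm 1 plays U. In a completely mixed equilibrium, Firm 2 must be indifferent between L and R.
Firm 2's expected payoff from L is 2r − 1.5(1−r); from R it is −3r − (1−r).
Setting these equal: 3.5r − 1.5 = −2r − 1, so r = 1/11.

1/11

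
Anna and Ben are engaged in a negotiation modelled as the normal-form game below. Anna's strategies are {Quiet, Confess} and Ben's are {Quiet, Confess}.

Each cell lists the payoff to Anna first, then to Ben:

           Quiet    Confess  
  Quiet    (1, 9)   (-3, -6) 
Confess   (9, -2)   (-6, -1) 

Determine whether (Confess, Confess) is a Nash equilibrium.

At (Confess, Confess), Anna earns -6; switching to Quiet would give -3, so Anna would deviate.
Ben earns -1; switching to Quiet would give -2, so Ben has no profitable deviation.
Since at least one player can profitably deviate, this is not a Nash equilibrium.

No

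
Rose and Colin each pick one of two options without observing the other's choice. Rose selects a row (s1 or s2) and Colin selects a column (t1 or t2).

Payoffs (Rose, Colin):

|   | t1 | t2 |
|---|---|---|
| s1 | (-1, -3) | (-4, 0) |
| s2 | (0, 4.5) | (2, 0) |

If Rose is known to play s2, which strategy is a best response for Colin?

Against s2, Colin earns 4.5 from t1 and 0 from t2.
So t1 is the best response.

t1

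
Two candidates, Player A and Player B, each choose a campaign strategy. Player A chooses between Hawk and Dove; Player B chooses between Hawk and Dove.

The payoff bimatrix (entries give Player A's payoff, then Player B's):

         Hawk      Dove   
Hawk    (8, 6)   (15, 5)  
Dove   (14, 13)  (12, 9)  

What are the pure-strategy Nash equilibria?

(Hawk, Hawk): Player A prefers Dove (14 > 8) — not an equilibrium.
(Hawk, Dove): Player B prefers Hawk (6 > 5) — not an equilibrium.
(Dove, Hawk): Player A gets 14 ≥ 8 from Hawk, and Player B gets 13 ≥ 9 from Dove — Nash equilibrium.
(Dove, Dove): Player A prefers Hawk (15 > 12); Player B prefers Hawk (13 > 9) — not an equilibrium.

(Dove, Hawk)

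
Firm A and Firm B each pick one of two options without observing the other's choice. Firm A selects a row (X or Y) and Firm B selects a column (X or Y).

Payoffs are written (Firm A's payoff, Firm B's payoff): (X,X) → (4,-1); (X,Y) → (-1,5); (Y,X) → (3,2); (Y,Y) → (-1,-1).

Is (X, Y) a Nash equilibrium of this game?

At (X, Y), Firm A earns -1; switching to Y would give -1, so Firm A has no profitable deviation.
Firm B earns 5; switching to X would give -1, so Firm B has no profitable deviation.
Neither player can gain by a unilateral deviation, so this profile is a Nash equilibrium.

Yes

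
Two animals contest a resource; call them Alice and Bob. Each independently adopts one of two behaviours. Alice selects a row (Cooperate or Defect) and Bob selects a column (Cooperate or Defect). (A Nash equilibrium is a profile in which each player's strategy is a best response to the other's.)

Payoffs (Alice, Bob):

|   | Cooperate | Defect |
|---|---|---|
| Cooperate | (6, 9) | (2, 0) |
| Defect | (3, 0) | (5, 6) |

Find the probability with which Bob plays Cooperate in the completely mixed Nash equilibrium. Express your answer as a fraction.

Let y be the probability that Bob plays Cooperate. In a completely mixed equilibrium, Alice must be indifferent between Cooperate and Defect.
Alice's expected payoff from Cooperate is 6y + 2(1−y); from Defect it is 3y + 5(1−y).
Setting these equal: 4y + 2 = −2y + 5, so y = 1/2.

1/2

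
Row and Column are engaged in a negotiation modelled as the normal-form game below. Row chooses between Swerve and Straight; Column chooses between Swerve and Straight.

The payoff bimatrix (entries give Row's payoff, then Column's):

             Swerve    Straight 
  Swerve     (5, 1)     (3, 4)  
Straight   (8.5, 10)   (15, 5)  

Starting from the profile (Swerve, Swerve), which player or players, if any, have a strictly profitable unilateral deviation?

Row at (Swerve, Swerve) earns 5; deviating to Straight yields 8.5 — a strict improvement.
Column earns 1; deviating to Straight yields 4 — a strict improvement.
Both Row and Column have strictly profitable deviations.

Both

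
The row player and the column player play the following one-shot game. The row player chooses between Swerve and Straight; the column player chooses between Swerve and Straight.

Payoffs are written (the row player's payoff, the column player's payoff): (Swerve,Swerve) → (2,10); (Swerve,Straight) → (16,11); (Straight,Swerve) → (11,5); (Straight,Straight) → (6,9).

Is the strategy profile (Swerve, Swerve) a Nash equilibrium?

No

At (Swerve, Swerve), the row player earns 2; switching to Straight would give 11, so the row player would deviate.
The column player earns 10; switching to Straight would give 11, so the column player would deviate.
Since at least one player can profitably deviate, this is not a Nash equilibrium.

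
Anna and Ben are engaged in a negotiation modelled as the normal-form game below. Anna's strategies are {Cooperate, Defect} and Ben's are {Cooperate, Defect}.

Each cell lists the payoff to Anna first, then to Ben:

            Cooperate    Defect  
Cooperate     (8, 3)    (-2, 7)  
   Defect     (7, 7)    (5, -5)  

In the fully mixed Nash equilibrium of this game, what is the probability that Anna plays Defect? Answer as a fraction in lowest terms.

1/4

Let x be the probability that Anna plays Cooperate. In a completely mixed equilibrium, Ben must be indifferent between Cooperate and Defect.
Ben's expected payoff from Cooperate is 3x + 7(1−x); from Defect it is 7x − 5(1−x).
Setting these equal: −4x + 7 = 12x − 5, so x = 3/4.
Therefore Anna plays Defect with probability 1 − 3/4 = 1/4.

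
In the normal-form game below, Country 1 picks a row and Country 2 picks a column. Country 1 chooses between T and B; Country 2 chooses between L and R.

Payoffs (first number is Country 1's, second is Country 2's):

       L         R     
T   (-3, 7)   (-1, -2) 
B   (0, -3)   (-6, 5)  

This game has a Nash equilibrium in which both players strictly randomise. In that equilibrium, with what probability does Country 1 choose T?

Let x be the probability that Country 1 plays T. In a completely mixed equilibrium, Country 2 must be indifferent between L and R.
Country 2's expected payoff from L is 7x − 3(1−x); from R it is −2x + 5(1−x).
Setting these equal: 10x − 3 = −7x + 5, so x = 8/17.

8/17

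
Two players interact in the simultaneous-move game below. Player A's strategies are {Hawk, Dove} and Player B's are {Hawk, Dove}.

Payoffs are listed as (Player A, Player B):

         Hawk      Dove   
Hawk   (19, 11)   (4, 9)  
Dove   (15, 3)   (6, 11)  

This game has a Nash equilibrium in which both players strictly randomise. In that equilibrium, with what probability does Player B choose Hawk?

1/3

Let y be the probability that Player B plays Hawk. In a completely mixed equilibrium, Player A must be indifferent between Hawk and Dove.
Player A's expected payoff from Hawk is 19y + 4(1−y); from Dove it is 15y + 6(1−y).
Setting these equal: 15y + 4 = 9y + 6, so y = 1/3.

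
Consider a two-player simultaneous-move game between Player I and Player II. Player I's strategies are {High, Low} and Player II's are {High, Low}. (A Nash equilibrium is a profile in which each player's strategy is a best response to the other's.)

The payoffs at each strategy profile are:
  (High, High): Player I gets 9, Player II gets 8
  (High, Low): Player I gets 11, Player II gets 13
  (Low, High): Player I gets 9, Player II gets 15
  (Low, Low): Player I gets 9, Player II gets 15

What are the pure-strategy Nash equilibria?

(High, Low) and (Low, High)

(High, High): Player II prefers Low (13 > 8) — not an equilibrium.
(High, Low): Player I gets 11 ≥ 9 from Low, and Player II gets 13 ≥ 8 from High — Nash equilibrium.
(Low, High): Player I gets 9 ≥ 9 from High, and Player II gets 15 ≥ 15 from Low — Nash equilibrium.
(Low, Low): Player I prefers High (11 > 9) — not an equilibrium.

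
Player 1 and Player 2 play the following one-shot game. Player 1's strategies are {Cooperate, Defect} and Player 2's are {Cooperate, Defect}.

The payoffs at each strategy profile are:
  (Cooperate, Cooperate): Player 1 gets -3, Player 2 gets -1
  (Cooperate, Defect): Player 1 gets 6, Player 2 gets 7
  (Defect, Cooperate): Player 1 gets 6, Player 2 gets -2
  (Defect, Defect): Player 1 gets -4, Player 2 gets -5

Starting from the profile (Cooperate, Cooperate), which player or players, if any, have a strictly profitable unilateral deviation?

Both

Player 1 at (Cooperate, Cooperate) earns -3; deviating to Defect yields 6 — a strict improvement.
Player 2 earns -1; deviating to Defect yields 7 — a strict improvement.
Both Player 1 and Player 2 have strictly profitable deviations.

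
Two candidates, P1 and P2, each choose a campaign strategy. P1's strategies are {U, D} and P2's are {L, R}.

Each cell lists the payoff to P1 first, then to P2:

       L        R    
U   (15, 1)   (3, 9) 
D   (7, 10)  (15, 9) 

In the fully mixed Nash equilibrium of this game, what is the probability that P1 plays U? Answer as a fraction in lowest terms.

1/9

Let r be the probability that P1 plays U. In a completely mixed equilibrium, P2 must be indifferent between L and R.
P2's expected payoff from L is r + 10(1−r); from R it is 9r + 9(1−r).
Setting these equal: −9r + 10 = 9, so r = 1/9.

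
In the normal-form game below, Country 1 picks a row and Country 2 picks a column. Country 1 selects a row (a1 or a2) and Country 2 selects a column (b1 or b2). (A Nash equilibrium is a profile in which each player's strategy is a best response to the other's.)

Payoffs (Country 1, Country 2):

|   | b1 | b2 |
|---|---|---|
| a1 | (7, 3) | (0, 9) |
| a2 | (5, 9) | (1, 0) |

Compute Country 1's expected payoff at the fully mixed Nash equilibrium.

7/3

First find y, the probability Country 2 plays b1, from Country 1's indifference between a1 and a2: 7y = 5y + (1−y), giving y = 1/3.
Since Country 1 is indifferent in equilibrium, Country 1's expected payoff equals the payoff from either row against (1/3, 2/3). Using a1: 7(1/3) = 7/3.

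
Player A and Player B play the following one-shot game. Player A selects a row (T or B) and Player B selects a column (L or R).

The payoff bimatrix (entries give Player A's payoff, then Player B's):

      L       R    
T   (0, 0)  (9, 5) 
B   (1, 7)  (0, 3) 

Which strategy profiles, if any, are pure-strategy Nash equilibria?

(T, L): Player A prefers B (1 > 0); Player B prefers R (5 > 0) — not an equilibrium.
(T, R): Player A gets 9 ≥ 0 from B, and Player B gets 5 ≥ 0 from L — Nash equilibrium.
(B, L): Player A gets 1 ≥ 0 from T, and Player B gets 7 ≥ 3 from R — Nash equilibrium.
(B, R): Player A prefers T (9 > 0); Player B prefers L (7 > 3) — not an equilibrium.

(T, R) and (B, L)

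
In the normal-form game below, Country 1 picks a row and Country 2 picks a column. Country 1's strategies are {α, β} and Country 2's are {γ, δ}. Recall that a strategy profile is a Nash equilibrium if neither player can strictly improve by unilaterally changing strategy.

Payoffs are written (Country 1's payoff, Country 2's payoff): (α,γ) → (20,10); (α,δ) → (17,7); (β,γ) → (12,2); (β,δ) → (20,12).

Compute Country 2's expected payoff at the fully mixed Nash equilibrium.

106/13

First find x, the probability Country 1 plays α, from Country 2's indifference between γ and δ: 10x + 2(1−x) = 7x + 12(1−x), giving x = 10/13.
Since Country 2 is indifferent in equilibrium, Country 2's expected payoff equals the payoff from either column against (10/13, 3/13). Using γ: 10(10/13) + 2(3/13) = 106/13.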